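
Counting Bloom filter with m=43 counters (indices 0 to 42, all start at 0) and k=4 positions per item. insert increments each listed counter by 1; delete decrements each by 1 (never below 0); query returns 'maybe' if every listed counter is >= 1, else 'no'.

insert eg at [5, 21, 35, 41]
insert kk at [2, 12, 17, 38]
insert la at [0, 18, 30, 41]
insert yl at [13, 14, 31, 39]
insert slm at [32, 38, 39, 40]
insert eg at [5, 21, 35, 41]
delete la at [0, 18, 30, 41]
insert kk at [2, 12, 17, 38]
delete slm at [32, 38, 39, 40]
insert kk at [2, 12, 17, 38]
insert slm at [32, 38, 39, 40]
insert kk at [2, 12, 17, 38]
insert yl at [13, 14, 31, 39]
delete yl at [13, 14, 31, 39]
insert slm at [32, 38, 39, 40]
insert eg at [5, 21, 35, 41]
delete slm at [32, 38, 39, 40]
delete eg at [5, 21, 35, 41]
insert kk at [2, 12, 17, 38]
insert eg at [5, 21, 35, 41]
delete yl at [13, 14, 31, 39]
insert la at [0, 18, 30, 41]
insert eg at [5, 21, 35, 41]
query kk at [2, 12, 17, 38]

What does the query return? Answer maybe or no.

Answer: maybe

Derivation:
Step 1: insert eg at [5, 21, 35, 41] -> counters=[0,0,0,0,0,1,0,0,0,0,0,0,0,0,0,0,0,0,0,0,0,1,0,0,0,0,0,0,0,0,0,0,0,0,0,1,0,0,0,0,0,1,0]
Step 2: insert kk at [2, 12, 17, 38] -> counters=[0,0,1,0,0,1,0,0,0,0,0,0,1,0,0,0,0,1,0,0,0,1,0,0,0,0,0,0,0,0,0,0,0,0,0,1,0,0,1,0,0,1,0]
Step 3: insert la at [0, 18, 30, 41] -> counters=[1,0,1,0,0,1,0,0,0,0,0,0,1,0,0,0,0,1,1,0,0,1,0,0,0,0,0,0,0,0,1,0,0,0,0,1,0,0,1,0,0,2,0]
Step 4: insert yl at [13, 14, 31, 39] -> counters=[1,0,1,0,0,1,0,0,0,0,0,0,1,1,1,0,0,1,1,0,0,1,0,0,0,0,0,0,0,0,1,1,0,0,0,1,0,0,1,1,0,2,0]
Step 5: insert slm at [32, 38, 39, 40] -> counters=[1,0,1,0,0,1,0,0,0,0,0,0,1,1,1,0,0,1,1,0,0,1,0,0,0,0,0,0,0,0,1,1,1,0,0,1,0,0,2,2,1,2,0]
Step 6: insert eg at [5, 21, 35, 41] -> counters=[1,0,1,0,0,2,0,0,0,0,0,0,1,1,1,0,0,1,1,0,0,2,0,0,0,0,0,0,0,0,1,1,1,0,0,2,0,0,2,2,1,3,0]
Step 7: delete la at [0, 18, 30, 41] -> counters=[0,0,1,0,0,2,0,0,0,0,0,0,1,1,1,0,0,1,0,0,0,2,0,0,0,0,0,0,0,0,0,1,1,0,0,2,0,0,2,2,1,2,0]
Step 8: insert kk at [2, 12, 17, 38] -> counters=[0,0,2,0,0,2,0,0,0,0,0,0,2,1,1,0,0,2,0,0,0,2,0,0,0,0,0,0,0,0,0,1,1,0,0,2,0,0,3,2,1,2,0]
Step 9: delete slm at [32, 38, 39, 40] -> counters=[0,0,2,0,0,2,0,0,0,0,0,0,2,1,1,0,0,2,0,0,0,2,0,0,0,0,0,0,0,0,0,1,0,0,0,2,0,0,2,1,0,2,0]
Step 10: insert kk at [2, 12, 17, 38] -> counters=[0,0,3,0,0,2,0,0,0,0,0,0,3,1,1,0,0,3,0,0,0,2,0,0,0,0,0,0,0,0,0,1,0,0,0,2,0,0,3,1,0,2,0]
Step 11: insert slm at [32, 38, 39, 40] -> counters=[0,0,3,0,0,2,0,0,0,0,0,0,3,1,1,0,0,3,0,0,0,2,0,0,0,0,0,0,0,0,0,1,1,0,0,2,0,0,4,2,1,2,0]
Step 12: insert kk at [2, 12, 17, 38] -> counters=[0,0,4,0,0,2,0,0,0,0,0,0,4,1,1,0,0,4,0,0,0,2,0,0,0,0,0,0,0,0,0,1,1,0,0,2,0,0,5,2,1,2,0]
Step 13: insert yl at [13, 14, 31, 39] -> counters=[0,0,4,0,0,2,0,0,0,0,0,0,4,2,2,0,0,4,0,0,0,2,0,0,0,0,0,0,0,0,0,2,1,0,0,2,0,0,5,3,1,2,0]
Step 14: delete yl at [13, 14, 31, 39] -> counters=[0,0,4,0,0,2,0,0,0,0,0,0,4,1,1,0,0,4,0,0,0,2,0,0,0,0,0,0,0,0,0,1,1,0,0,2,0,0,5,2,1,2,0]
Step 15: insert slm at [32, 38, 39, 40] -> counters=[0,0,4,0,0,2,0,0,0,0,0,0,4,1,1,0,0,4,0,0,0,2,0,0,0,0,0,0,0,0,0,1,2,0,0,2,0,0,6,3,2,2,0]
Step 16: insert eg at [5, 21, 35, 41] -> counters=[0,0,4,0,0,3,0,0,0,0,0,0,4,1,1,0,0,4,0,0,0,3,0,0,0,0,0,0,0,0,0,1,2,0,0,3,0,0,6,3,2,3,0]
Step 17: delete slm at [32, 38, 39, 40] -> counters=[0,0,4,0,0,3,0,0,0,0,0,0,4,1,1,0,0,4,0,0,0,3,0,0,0,0,0,0,0,0,0,1,1,0,0,3,0,0,5,2,1,3,0]
Step 18: delete eg at [5, 21, 35, 41] -> counters=[0,0,4,0,0,2,0,0,0,0,0,0,4,1,1,0,0,4,0,0,0,2,0,0,0,0,0,0,0,0,0,1,1,0,0,2,0,0,5,2,1,2,0]
Step 19: insert kk at [2, 12, 17, 38] -> counters=[0,0,5,0,0,2,0,0,0,0,0,0,5,1,1,0,0,5,0,0,0,2,0,0,0,0,0,0,0,0,0,1,1,0,0,2,0,0,6,2,1,2,0]
Step 20: insert eg at [5, 21, 35, 41] -> counters=[0,0,5,0,0,3,0,0,0,0,0,0,5,1,1,0,0,5,0,0,0,3,0,0,0,0,0,0,0,0,0,1,1,0,0,3,0,0,6,2,1,3,0]
Step 21: delete yl at [13, 14, 31, 39] -> counters=[0,0,5,0,0,3,0,0,0,0,0,0,5,0,0,0,0,5,0,0,0,3,0,0,0,0,0,0,0,0,0,0,1,0,0,3,0,0,6,1,1,3,0]
Step 22: insert la at [0, 18, 30, 41] -> counters=[1,0,5,0,0,3,0,0,0,0,0,0,5,0,0,0,0,5,1,0,0,3,0,0,0,0,0,0,0,0,1,0,1,0,0,3,0,0,6,1,1,4,0]
Step 23: insert eg at [5, 21, 35, 41] -> counters=[1,0,5,0,0,4,0,0,0,0,0,0,5,0,0,0,0,5,1,0,0,4,0,0,0,0,0,0,0,0,1,0,1,0,0,4,0,0,6,1,1,5,0]
Query kk: check counters[2]=5 counters[12]=5 counters[17]=5 counters[38]=6 -> maybe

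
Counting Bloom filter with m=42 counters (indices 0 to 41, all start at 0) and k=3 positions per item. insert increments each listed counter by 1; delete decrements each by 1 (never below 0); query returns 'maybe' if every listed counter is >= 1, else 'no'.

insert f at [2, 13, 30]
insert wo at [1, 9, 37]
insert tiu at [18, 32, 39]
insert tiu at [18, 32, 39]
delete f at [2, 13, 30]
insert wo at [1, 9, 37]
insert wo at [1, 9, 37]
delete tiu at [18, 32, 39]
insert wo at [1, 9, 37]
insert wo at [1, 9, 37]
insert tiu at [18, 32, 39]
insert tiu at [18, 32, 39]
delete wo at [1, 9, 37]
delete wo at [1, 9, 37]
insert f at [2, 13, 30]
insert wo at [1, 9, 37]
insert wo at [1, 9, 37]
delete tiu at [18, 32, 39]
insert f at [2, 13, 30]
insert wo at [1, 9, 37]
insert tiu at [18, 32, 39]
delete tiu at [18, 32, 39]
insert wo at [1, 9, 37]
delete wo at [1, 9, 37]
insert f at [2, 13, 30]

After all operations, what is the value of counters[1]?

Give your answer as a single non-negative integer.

Step 1: insert f at [2, 13, 30] -> counters=[0,0,1,0,0,0,0,0,0,0,0,0,0,1,0,0,0,0,0,0,0,0,0,0,0,0,0,0,0,0,1,0,0,0,0,0,0,0,0,0,0,0]
Step 2: insert wo at [1, 9, 37] -> counters=[0,1,1,0,0,0,0,0,0,1,0,0,0,1,0,0,0,0,0,0,0,0,0,0,0,0,0,0,0,0,1,0,0,0,0,0,0,1,0,0,0,0]
Step 3: insert tiu at [18, 32, 39] -> counters=[0,1,1,0,0,0,0,0,0,1,0,0,0,1,0,0,0,0,1,0,0,0,0,0,0,0,0,0,0,0,1,0,1,0,0,0,0,1,0,1,0,0]
Step 4: insert tiu at [18, 32, 39] -> counters=[0,1,1,0,0,0,0,0,0,1,0,0,0,1,0,0,0,0,2,0,0,0,0,0,0,0,0,0,0,0,1,0,2,0,0,0,0,1,0,2,0,0]
Step 5: delete f at [2, 13, 30] -> counters=[0,1,0,0,0,0,0,0,0,1,0,0,0,0,0,0,0,0,2,0,0,0,0,0,0,0,0,0,0,0,0,0,2,0,0,0,0,1,0,2,0,0]
Step 6: insert wo at [1, 9, 37] -> counters=[0,2,0,0,0,0,0,0,0,2,0,0,0,0,0,0,0,0,2,0,0,0,0,0,0,0,0,0,0,0,0,0,2,0,0,0,0,2,0,2,0,0]
Step 7: insert wo at [1, 9, 37] -> counters=[0,3,0,0,0,0,0,0,0,3,0,0,0,0,0,0,0,0,2,0,0,0,0,0,0,0,0,0,0,0,0,0,2,0,0,0,0,3,0,2,0,0]
Step 8: delete tiu at [18, 32, 39] -> counters=[0,3,0,0,0,0,0,0,0,3,0,0,0,0,0,0,0,0,1,0,0,0,0,0,0,0,0,0,0,0,0,0,1,0,0,0,0,3,0,1,0,0]
Step 9: insert wo at [1, 9, 37] -> counters=[0,4,0,0,0,0,0,0,0,4,0,0,0,0,0,0,0,0,1,0,0,0,0,0,0,0,0,0,0,0,0,0,1,0,0,0,0,4,0,1,0,0]
Step 10: insert wo at [1, 9, 37] -> counters=[0,5,0,0,0,0,0,0,0,5,0,0,0,0,0,0,0,0,1,0,0,0,0,0,0,0,0,0,0,0,0,0,1,0,0,0,0,5,0,1,0,0]
Step 11: insert tiu at [18, 32, 39] -> counters=[0,5,0,0,0,0,0,0,0,5,0,0,0,0,0,0,0,0,2,0,0,0,0,0,0,0,0,0,0,0,0,0,2,0,0,0,0,5,0,2,0,0]
Step 12: insert tiu at [18, 32, 39] -> counters=[0,5,0,0,0,0,0,0,0,5,0,0,0,0,0,0,0,0,3,0,0,0,0,0,0,0,0,0,0,0,0,0,3,0,0,0,0,5,0,3,0,0]
Step 13: delete wo at [1, 9, 37] -> counters=[0,4,0,0,0,0,0,0,0,4,0,0,0,0,0,0,0,0,3,0,0,0,0,0,0,0,0,0,0,0,0,0,3,0,0,0,0,4,0,3,0,0]
Step 14: delete wo at [1, 9, 37] -> counters=[0,3,0,0,0,0,0,0,0,3,0,0,0,0,0,0,0,0,3,0,0,0,0,0,0,0,0,0,0,0,0,0,3,0,0,0,0,3,0,3,0,0]
Step 15: insert f at [2, 13, 30] -> counters=[0,3,1,0,0,0,0,0,0,3,0,0,0,1,0,0,0,0,3,0,0,0,0,0,0,0,0,0,0,0,1,0,3,0,0,0,0,3,0,3,0,0]
Step 16: insert wo at [1, 9, 37] -> counters=[0,4,1,0,0,0,0,0,0,4,0,0,0,1,0,0,0,0,3,0,0,0,0,0,0,0,0,0,0,0,1,0,3,0,0,0,0,4,0,3,0,0]
Step 17: insert wo at [1, 9, 37] -> counters=[0,5,1,0,0,0,0,0,0,5,0,0,0,1,0,0,0,0,3,0,0,0,0,0,0,0,0,0,0,0,1,0,3,0,0,0,0,5,0,3,0,0]
Step 18: delete tiu at [18, 32, 39] -> counters=[0,5,1,0,0,0,0,0,0,5,0,0,0,1,0,0,0,0,2,0,0,0,0,0,0,0,0,0,0,0,1,0,2,0,0,0,0,5,0,2,0,0]
Step 19: insert f at [2, 13, 30] -> counters=[0,5,2,0,0,0,0,0,0,5,0,0,0,2,0,0,0,0,2,0,0,0,0,0,0,0,0,0,0,0,2,0,2,0,0,0,0,5,0,2,0,0]
Step 20: insert wo at [1, 9, 37] -> counters=[0,6,2,0,0,0,0,0,0,6,0,0,0,2,0,0,0,0,2,0,0,0,0,0,0,0,0,0,0,0,2,0,2,0,0,0,0,6,0,2,0,0]
Step 21: insert tiu at [18, 32, 39] -> counters=[0,6,2,0,0,0,0,0,0,6,0,0,0,2,0,0,0,0,3,0,0,0,0,0,0,0,0,0,0,0,2,0,3,0,0,0,0,6,0,3,0,0]
Step 22: delete tiu at [18, 32, 39] -> counters=[0,6,2,0,0,0,0,0,0,6,0,0,0,2,0,0,0,0,2,0,0,0,0,0,0,0,0,0,0,0,2,0,2,0,0,0,0,6,0,2,0,0]
Step 23: insert wo at [1, 9, 37] -> counters=[0,7,2,0,0,0,0,0,0,7,0,0,0,2,0,0,0,0,2,0,0,0,0,0,0,0,0,0,0,0,2,0,2,0,0,0,0,7,0,2,0,0]
Step 24: delete wo at [1, 9, 37] -> counters=[0,6,2,0,0,0,0,0,0,6,0,0,0,2,0,0,0,0,2,0,0,0,0,0,0,0,0,0,0,0,2,0,2,0,0,0,0,6,0,2,0,0]
Step 25: insert f at [2, 13, 30] -> counters=[0,6,3,0,0,0,0,0,0,6,0,0,0,3,0,0,0,0,2,0,0,0,0,0,0,0,0,0,0,0,3,0,2,0,0,0,0,6,0,2,0,0]
Final counters=[0,6,3,0,0,0,0,0,0,6,0,0,0,3,0,0,0,0,2,0,0,0,0,0,0,0,0,0,0,0,3,0,2,0,0,0,0,6,0,2,0,0] -> counters[1]=6

Answer: 6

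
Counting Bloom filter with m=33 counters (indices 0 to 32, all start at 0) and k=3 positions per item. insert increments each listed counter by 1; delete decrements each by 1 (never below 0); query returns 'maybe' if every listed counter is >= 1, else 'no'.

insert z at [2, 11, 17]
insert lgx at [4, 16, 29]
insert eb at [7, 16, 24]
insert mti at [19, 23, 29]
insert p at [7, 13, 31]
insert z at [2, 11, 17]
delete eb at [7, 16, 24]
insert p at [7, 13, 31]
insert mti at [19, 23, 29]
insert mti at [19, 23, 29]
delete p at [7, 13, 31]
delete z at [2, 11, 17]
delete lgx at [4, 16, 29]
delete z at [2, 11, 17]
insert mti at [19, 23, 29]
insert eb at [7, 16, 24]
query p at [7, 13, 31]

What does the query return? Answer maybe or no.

Answer: maybe

Derivation:
Step 1: insert z at [2, 11, 17] -> counters=[0,0,1,0,0,0,0,0,0,0,0,1,0,0,0,0,0,1,0,0,0,0,0,0,0,0,0,0,0,0,0,0,0]
Step 2: insert lgx at [4, 16, 29] -> counters=[0,0,1,0,1,0,0,0,0,0,0,1,0,0,0,0,1,1,0,0,0,0,0,0,0,0,0,0,0,1,0,0,0]
Step 3: insert eb at [7, 16, 24] -> counters=[0,0,1,0,1,0,0,1,0,0,0,1,0,0,0,0,2,1,0,0,0,0,0,0,1,0,0,0,0,1,0,0,0]
Step 4: insert mti at [19, 23, 29] -> counters=[0,0,1,0,1,0,0,1,0,0,0,1,0,0,0,0,2,1,0,1,0,0,0,1,1,0,0,0,0,2,0,0,0]
Step 5: insert p at [7, 13, 31] -> counters=[0,0,1,0,1,0,0,2,0,0,0,1,0,1,0,0,2,1,0,1,0,0,0,1,1,0,0,0,0,2,0,1,0]
Step 6: insert z at [2, 11, 17] -> counters=[0,0,2,0,1,0,0,2,0,0,0,2,0,1,0,0,2,2,0,1,0,0,0,1,1,0,0,0,0,2,0,1,0]
Step 7: delete eb at [7, 16, 24] -> counters=[0,0,2,0,1,0,0,1,0,0,0,2,0,1,0,0,1,2,0,1,0,0,0,1,0,0,0,0,0,2,0,1,0]
Step 8: insert p at [7, 13, 31] -> counters=[0,0,2,0,1,0,0,2,0,0,0,2,0,2,0,0,1,2,0,1,0,0,0,1,0,0,0,0,0,2,0,2,0]
Step 9: insert mti at [19, 23, 29] -> counters=[0,0,2,0,1,0,0,2,0,0,0,2,0,2,0,0,1,2,0,2,0,0,0,2,0,0,0,0,0,3,0,2,0]
Step 10: insert mti at [19, 23, 29] -> counters=[0,0,2,0,1,0,0,2,0,0,0,2,0,2,0,0,1,2,0,3,0,0,0,3,0,0,0,0,0,4,0,2,0]
Step 11: delete p at [7, 13, 31] -> counters=[0,0,2,0,1,0,0,1,0,0,0,2,0,1,0,0,1,2,0,3,0,0,0,3,0,0,0,0,0,4,0,1,0]
Step 12: delete z at [2, 11, 17] -> counters=[0,0,1,0,1,0,0,1,0,0,0,1,0,1,0,0,1,1,0,3,0,0,0,3,0,0,0,0,0,4,0,1,0]
Step 13: delete lgx at [4, 16, 29] -> counters=[0,0,1,0,0,0,0,1,0,0,0,1,0,1,0,0,0,1,0,3,0,0,0,3,0,0,0,0,0,3,0,1,0]
Step 14: delete z at [2, 11, 17] -> counters=[0,0,0,0,0,0,0,1,0,0,0,0,0,1,0,0,0,0,0,3,0,0,0,3,0,0,0,0,0,3,0,1,0]
Step 15: insert mti at [19, 23, 29] -> counters=[0,0,0,0,0,0,0,1,0,0,0,0,0,1,0,0,0,0,0,4,0,0,0,4,0,0,0,0,0,4,0,1,0]
Step 16: insert eb at [7, 16, 24] -> counters=[0,0,0,0,0,0,0,2,0,0,0,0,0,1,0,0,1,0,0,4,0,0,0,4,1,0,0,0,0,4,0,1,0]
Query p: check counters[7]=2 counters[13]=1 counters[31]=1 -> maybe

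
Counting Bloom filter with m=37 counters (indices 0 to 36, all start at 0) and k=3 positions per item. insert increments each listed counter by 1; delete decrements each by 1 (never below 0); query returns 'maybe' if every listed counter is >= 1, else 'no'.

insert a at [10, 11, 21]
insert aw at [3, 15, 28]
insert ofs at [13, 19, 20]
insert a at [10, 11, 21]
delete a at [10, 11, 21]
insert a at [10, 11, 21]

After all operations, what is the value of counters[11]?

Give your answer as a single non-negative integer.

Step 1: insert a at [10, 11, 21] -> counters=[0,0,0,0,0,0,0,0,0,0,1,1,0,0,0,0,0,0,0,0,0,1,0,0,0,0,0,0,0,0,0,0,0,0,0,0,0]
Step 2: insert aw at [3, 15, 28] -> counters=[0,0,0,1,0,0,0,0,0,0,1,1,0,0,0,1,0,0,0,0,0,1,0,0,0,0,0,0,1,0,0,0,0,0,0,0,0]
Step 3: insert ofs at [13, 19, 20] -> counters=[0,0,0,1,0,0,0,0,0,0,1,1,0,1,0,1,0,0,0,1,1,1,0,0,0,0,0,0,1,0,0,0,0,0,0,0,0]
Step 4: insert a at [10, 11, 21] -> counters=[0,0,0,1,0,0,0,0,0,0,2,2,0,1,0,1,0,0,0,1,1,2,0,0,0,0,0,0,1,0,0,0,0,0,0,0,0]
Step 5: delete a at [10, 11, 21] -> counters=[0,0,0,1,0,0,0,0,0,0,1,1,0,1,0,1,0,0,0,1,1,1,0,0,0,0,0,0,1,0,0,0,0,0,0,0,0]
Step 6: insert a at [10, 11, 21] -> counters=[0,0,0,1,0,0,0,0,0,0,2,2,0,1,0,1,0,0,0,1,1,2,0,0,0,0,0,0,1,0,0,0,0,0,0,0,0]
Final counters=[0,0,0,1,0,0,0,0,0,0,2,2,0,1,0,1,0,0,0,1,1,2,0,0,0,0,0,0,1,0,0,0,0,0,0,0,0] -> counters[11]=2

Answer: 2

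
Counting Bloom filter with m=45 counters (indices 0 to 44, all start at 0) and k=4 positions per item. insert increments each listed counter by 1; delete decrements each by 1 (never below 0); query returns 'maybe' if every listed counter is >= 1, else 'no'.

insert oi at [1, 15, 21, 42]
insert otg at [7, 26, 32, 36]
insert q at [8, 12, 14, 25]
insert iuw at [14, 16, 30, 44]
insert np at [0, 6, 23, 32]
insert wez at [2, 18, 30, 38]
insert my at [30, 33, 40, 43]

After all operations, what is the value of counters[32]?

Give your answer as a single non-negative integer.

Step 1: insert oi at [1, 15, 21, 42] -> counters=[0,1,0,0,0,0,0,0,0,0,0,0,0,0,0,1,0,0,0,0,0,1,0,0,0,0,0,0,0,0,0,0,0,0,0,0,0,0,0,0,0,0,1,0,0]
Step 2: insert otg at [7, 26, 32, 36] -> counters=[0,1,0,0,0,0,0,1,0,0,0,0,0,0,0,1,0,0,0,0,0,1,0,0,0,0,1,0,0,0,0,0,1,0,0,0,1,0,0,0,0,0,1,0,0]
Step 3: insert q at [8, 12, 14, 25] -> counters=[0,1,0,0,0,0,0,1,1,0,0,0,1,0,1,1,0,0,0,0,0,1,0,0,0,1,1,0,0,0,0,0,1,0,0,0,1,0,0,0,0,0,1,0,0]
Step 4: insert iuw at [14, 16, 30, 44] -> counters=[0,1,0,0,0,0,0,1,1,0,0,0,1,0,2,1,1,0,0,0,0,1,0,0,0,1,1,0,0,0,1,0,1,0,0,0,1,0,0,0,0,0,1,0,1]
Step 5: insert np at [0, 6, 23, 32] -> counters=[1,1,0,0,0,0,1,1,1,0,0,0,1,0,2,1,1,0,0,0,0,1,0,1,0,1,1,0,0,0,1,0,2,0,0,0,1,0,0,0,0,0,1,0,1]
Step 6: insert wez at [2, 18, 30, 38] -> counters=[1,1,1,0,0,0,1,1,1,0,0,0,1,0,2,1,1,0,1,0,0,1,0,1,0,1,1,0,0,0,2,0,2,0,0,0,1,0,1,0,0,0,1,0,1]
Step 7: insert my at [30, 33, 40, 43] -> counters=[1,1,1,0,0,0,1,1,1,0,0,0,1,0,2,1,1,0,1,0,0,1,0,1,0,1,1,0,0,0,3,0,2,1,0,0,1,0,1,0,1,0,1,1,1]
Final counters=[1,1,1,0,0,0,1,1,1,0,0,0,1,0,2,1,1,0,1,0,0,1,0,1,0,1,1,0,0,0,3,0,2,1,0,0,1,0,1,0,1,0,1,1,1] -> counters[32]=2

Answer: 2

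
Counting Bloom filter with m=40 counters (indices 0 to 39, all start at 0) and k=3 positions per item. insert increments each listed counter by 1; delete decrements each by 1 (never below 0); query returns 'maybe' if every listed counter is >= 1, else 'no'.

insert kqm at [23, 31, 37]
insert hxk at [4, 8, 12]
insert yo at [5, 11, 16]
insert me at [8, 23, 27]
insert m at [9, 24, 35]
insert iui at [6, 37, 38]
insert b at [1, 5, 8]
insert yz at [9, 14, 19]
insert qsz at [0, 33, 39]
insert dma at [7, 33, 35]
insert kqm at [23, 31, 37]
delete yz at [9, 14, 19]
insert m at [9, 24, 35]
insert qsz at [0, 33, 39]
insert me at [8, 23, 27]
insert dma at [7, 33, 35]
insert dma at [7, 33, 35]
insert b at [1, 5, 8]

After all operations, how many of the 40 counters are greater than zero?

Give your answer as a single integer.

Answer: 20

Derivation:
Step 1: insert kqm at [23, 31, 37] -> counters=[0,0,0,0,0,0,0,0,0,0,0,0,0,0,0,0,0,0,0,0,0,0,0,1,0,0,0,0,0,0,0,1,0,0,0,0,0,1,0,0]
Step 2: insert hxk at [4, 8, 12] -> counters=[0,0,0,0,1,0,0,0,1,0,0,0,1,0,0,0,0,0,0,0,0,0,0,1,0,0,0,0,0,0,0,1,0,0,0,0,0,1,0,0]
Step 3: insert yo at [5, 11, 16] -> counters=[0,0,0,0,1,1,0,0,1,0,0,1,1,0,0,0,1,0,0,0,0,0,0,1,0,0,0,0,0,0,0,1,0,0,0,0,0,1,0,0]
Step 4: insert me at [8, 23, 27] -> counters=[0,0,0,0,1,1,0,0,2,0,0,1,1,0,0,0,1,0,0,0,0,0,0,2,0,0,0,1,0,0,0,1,0,0,0,0,0,1,0,0]
Step 5: insert m at [9, 24, 35] -> counters=[0,0,0,0,1,1,0,0,2,1,0,1,1,0,0,0,1,0,0,0,0,0,0,2,1,0,0,1,0,0,0,1,0,0,0,1,0,1,0,0]
Step 6: insert iui at [6, 37, 38] -> counters=[0,0,0,0,1,1,1,0,2,1,0,1,1,0,0,0,1,0,0,0,0,0,0,2,1,0,0,1,0,0,0,1,0,0,0,1,0,2,1,0]
Step 7: insert b at [1, 5, 8] -> counters=[0,1,0,0,1,2,1,0,3,1,0,1,1,0,0,0,1,0,0,0,0,0,0,2,1,0,0,1,0,0,0,1,0,0,0,1,0,2,1,0]
Step 8: insert yz at [9, 14, 19] -> counters=[0,1,0,0,1,2,1,0,3,2,0,1,1,0,1,0,1,0,0,1,0,0,0,2,1,0,0,1,0,0,0,1,0,0,0,1,0,2,1,0]
Step 9: insert qsz at [0, 33, 39] -> counters=[1,1,0,0,1,2,1,0,3,2,0,1,1,0,1,0,1,0,0,1,0,0,0,2,1,0,0,1,0,0,0,1,0,1,0,1,0,2,1,1]
Step 10: insert dma at [7, 33, 35] -> counters=[1,1,0,0,1,2,1,1,3,2,0,1,1,0,1,0,1,0,0,1,0,0,0,2,1,0,0,1,0,0,0,1,0,2,0,2,0,2,1,1]
Step 11: insert kqm at [23, 31, 37] -> counters=[1,1,0,0,1,2,1,1,3,2,0,1,1,0,1,0,1,0,0,1,0,0,0,3,1,0,0,1,0,0,0,2,0,2,0,2,0,3,1,1]
Step 12: delete yz at [9, 14, 19] -> counters=[1,1,0,0,1,2,1,1,3,1,0,1,1,0,0,0,1,0,0,0,0,0,0,3,1,0,0,1,0,0,0,2,0,2,0,2,0,3,1,1]
Step 13: insert m at [9, 24, 35] -> counters=[1,1,0,0,1,2,1,1,3,2,0,1,1,0,0,0,1,0,0,0,0,0,0,3,2,0,0,1,0,0,0,2,0,2,0,3,0,3,1,1]
Step 14: insert qsz at [0, 33, 39] -> counters=[2,1,0,0,1,2,1,1,3,2,0,1,1,0,0,0,1,0,0,0,0,0,0,3,2,0,0,1,0,0,0,2,0,3,0,3,0,3,1,2]
Step 15: insert me at [8, 23, 27] -> counters=[2,1,0,0,1,2,1,1,4,2,0,1,1,0,0,0,1,0,0,0,0,0,0,4,2,0,0,2,0,0,0,2,0,3,0,3,0,3,1,2]
Step 16: insert dma at [7, 33, 35] -> counters=[2,1,0,0,1,2,1,2,4,2,0,1,1,0,0,0,1,0,0,0,0,0,0,4,2,0,0,2,0,0,0,2,0,4,0,4,0,3,1,2]
Step 17: insert dma at [7, 33, 35] -> counters=[2,1,0,0,1,2,1,3,4,2,0,1,1,0,0,0,1,0,0,0,0,0,0,4,2,0,0,2,0,0,0,2,0,5,0,5,0,3,1,2]
Step 18: insert b at [1, 5, 8] -> counters=[2,2,0,0,1,3,1,3,5,2,0,1,1,0,0,0,1,0,0,0,0,0,0,4,2,0,0,2,0,0,0,2,0,5,0,5,0,3,1,2]
Final counters=[2,2,0,0,1,3,1,3,5,2,0,1,1,0,0,0,1,0,0,0,0,0,0,4,2,0,0,2,0,0,0,2,0,5,0,5,0,3,1,2] -> 20 nonzero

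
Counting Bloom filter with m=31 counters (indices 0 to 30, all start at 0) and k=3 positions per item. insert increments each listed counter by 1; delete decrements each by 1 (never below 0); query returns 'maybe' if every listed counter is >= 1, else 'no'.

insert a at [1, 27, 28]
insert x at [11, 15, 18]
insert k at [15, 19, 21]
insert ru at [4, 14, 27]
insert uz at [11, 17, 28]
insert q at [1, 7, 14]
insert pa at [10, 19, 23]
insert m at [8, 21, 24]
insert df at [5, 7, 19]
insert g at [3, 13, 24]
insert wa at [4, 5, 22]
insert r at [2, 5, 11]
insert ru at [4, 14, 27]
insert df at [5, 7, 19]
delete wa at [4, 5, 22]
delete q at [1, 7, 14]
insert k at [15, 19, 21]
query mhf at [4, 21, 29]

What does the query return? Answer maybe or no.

Step 1: insert a at [1, 27, 28] -> counters=[0,1,0,0,0,0,0,0,0,0,0,0,0,0,0,0,0,0,0,0,0,0,0,0,0,0,0,1,1,0,0]
Step 2: insert x at [11, 15, 18] -> counters=[0,1,0,0,0,0,0,0,0,0,0,1,0,0,0,1,0,0,1,0,0,0,0,0,0,0,0,1,1,0,0]
Step 3: insert k at [15, 19, 21] -> counters=[0,1,0,0,0,0,0,0,0,0,0,1,0,0,0,2,0,0,1,1,0,1,0,0,0,0,0,1,1,0,0]
Step 4: insert ru at [4, 14, 27] -> counters=[0,1,0,0,1,0,0,0,0,0,0,1,0,0,1,2,0,0,1,1,0,1,0,0,0,0,0,2,1,0,0]
Step 5: insert uz at [11, 17, 28] -> counters=[0,1,0,0,1,0,0,0,0,0,0,2,0,0,1,2,0,1,1,1,0,1,0,0,0,0,0,2,2,0,0]
Step 6: insert q at [1, 7, 14] -> counters=[0,2,0,0,1,0,0,1,0,0,0,2,0,0,2,2,0,1,1,1,0,1,0,0,0,0,0,2,2,0,0]
Step 7: insert pa at [10, 19, 23] -> counters=[0,2,0,0,1,0,0,1,0,0,1,2,0,0,2,2,0,1,1,2,0,1,0,1,0,0,0,2,2,0,0]
Step 8: insert m at [8, 21, 24] -> counters=[0,2,0,0,1,0,0,1,1,0,1,2,0,0,2,2,0,1,1,2,0,2,0,1,1,0,0,2,2,0,0]
Step 9: insert df at [5, 7, 19] -> counters=[0,2,0,0,1,1,0,2,1,0,1,2,0,0,2,2,0,1,1,3,0,2,0,1,1,0,0,2,2,0,0]
Step 10: insert g at [3, 13, 24] -> counters=[0,2,0,1,1,1,0,2,1,0,1,2,0,1,2,2,0,1,1,3,0,2,0,1,2,0,0,2,2,0,0]
Step 11: insert wa at [4, 5, 22] -> counters=[0,2,0,1,2,2,0,2,1,0,1,2,0,1,2,2,0,1,1,3,0,2,1,1,2,0,0,2,2,0,0]
Step 12: insert r at [2, 5, 11] -> counters=[0,2,1,1,2,3,0,2,1,0,1,3,0,1,2,2,0,1,1,3,0,2,1,1,2,0,0,2,2,0,0]
Step 13: insert ru at [4, 14, 27] -> counters=[0,2,1,1,3,3,0,2,1,0,1,3,0,1,3,2,0,1,1,3,0,2,1,1,2,0,0,3,2,0,0]
Step 14: insert df at [5, 7, 19] -> counters=[0,2,1,1,3,4,0,3,1,0,1,3,0,1,3,2,0,1,1,4,0,2,1,1,2,0,0,3,2,0,0]
Step 15: delete wa at [4, 5, 22] -> counters=[0,2,1,1,2,3,0,3,1,0,1,3,0,1,3,2,0,1,1,4,0,2,0,1,2,0,0,3,2,0,0]
Step 16: delete q at [1, 7, 14] -> counters=[0,1,1,1,2,3,0,2,1,0,1,3,0,1,2,2,0,1,1,4,0,2,0,1,2,0,0,3,2,0,0]
Step 17: insert k at [15, 19, 21] -> counters=[0,1,1,1,2,3,0,2,1,0,1,3,0,1,2,3,0,1,1,5,0,3,0,1,2,0,0,3,2,0,0]
Query mhf: check counters[4]=2 counters[21]=3 counters[29]=0 -> no

Answer: no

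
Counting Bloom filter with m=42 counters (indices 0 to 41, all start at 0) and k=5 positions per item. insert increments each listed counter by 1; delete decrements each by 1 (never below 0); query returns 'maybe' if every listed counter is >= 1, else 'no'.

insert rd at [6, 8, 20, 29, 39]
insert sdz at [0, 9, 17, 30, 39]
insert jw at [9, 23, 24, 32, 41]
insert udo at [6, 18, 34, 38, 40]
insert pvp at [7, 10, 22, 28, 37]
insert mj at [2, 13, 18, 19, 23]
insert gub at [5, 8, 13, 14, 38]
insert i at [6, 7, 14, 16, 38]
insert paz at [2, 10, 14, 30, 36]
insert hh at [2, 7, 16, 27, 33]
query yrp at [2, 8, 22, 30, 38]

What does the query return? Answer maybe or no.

Answer: maybe

Derivation:
Step 1: insert rd at [6, 8, 20, 29, 39] -> counters=[0,0,0,0,0,0,1,0,1,0,0,0,0,0,0,0,0,0,0,0,1,0,0,0,0,0,0,0,0,1,0,0,0,0,0,0,0,0,0,1,0,0]
Step 2: insert sdz at [0, 9, 17, 30, 39] -> counters=[1,0,0,0,0,0,1,0,1,1,0,0,0,0,0,0,0,1,0,0,1,0,0,0,0,0,0,0,0,1,1,0,0,0,0,0,0,0,0,2,0,0]
Step 3: insert jw at [9, 23, 24, 32, 41] -> counters=[1,0,0,0,0,0,1,0,1,2,0,0,0,0,0,0,0,1,0,0,1,0,0,1,1,0,0,0,0,1,1,0,1,0,0,0,0,0,0,2,0,1]
Step 4: insert udo at [6, 18, 34, 38, 40] -> counters=[1,0,0,0,0,0,2,0,1,2,0,0,0,0,0,0,0,1,1,0,1,0,0,1,1,0,0,0,0,1,1,0,1,0,1,0,0,0,1,2,1,1]
Step 5: insert pvp at [7, 10, 22, 28, 37] -> counters=[1,0,0,0,0,0,2,1,1,2,1,0,0,0,0,0,0,1,1,0,1,0,1,1,1,0,0,0,1,1,1,0,1,0,1,0,0,1,1,2,1,1]
Step 6: insert mj at [2, 13, 18, 19, 23] -> counters=[1,0,1,0,0,0,2,1,1,2,1,0,0,1,0,0,0,1,2,1,1,0,1,2,1,0,0,0,1,1,1,0,1,0,1,0,0,1,1,2,1,1]
Step 7: insert gub at [5, 8, 13, 14, 38] -> counters=[1,0,1,0,0,1,2,1,2,2,1,0,0,2,1,0,0,1,2,1,1,0,1,2,1,0,0,0,1,1,1,0,1,0,1,0,0,1,2,2,1,1]
Step 8: insert i at [6, 7, 14, 16, 38] -> counters=[1,0,1,0,0,1,3,2,2,2,1,0,0,2,2,0,1,1,2,1,1,0,1,2,1,0,0,0,1,1,1,0,1,0,1,0,0,1,3,2,1,1]
Step 9: insert paz at [2, 10, 14, 30, 36] -> counters=[1,0,2,0,0,1,3,2,2,2,2,0,0,2,3,0,1,1,2,1,1,0,1,2,1,0,0,0,1,1,2,0,1,0,1,0,1,1,3,2,1,1]
Step 10: insert hh at [2, 7, 16, 27, 33] -> counters=[1,0,3,0,0,1,3,3,2,2,2,0,0,2,3,0,2,1,2,1,1,0,1,2,1,0,0,1,1,1,2,0,1,1,1,0,1,1,3,2,1,1]
Query yrp: check counters[2]=3 counters[8]=2 counters[22]=1 counters[30]=2 counters[38]=3 -> maybe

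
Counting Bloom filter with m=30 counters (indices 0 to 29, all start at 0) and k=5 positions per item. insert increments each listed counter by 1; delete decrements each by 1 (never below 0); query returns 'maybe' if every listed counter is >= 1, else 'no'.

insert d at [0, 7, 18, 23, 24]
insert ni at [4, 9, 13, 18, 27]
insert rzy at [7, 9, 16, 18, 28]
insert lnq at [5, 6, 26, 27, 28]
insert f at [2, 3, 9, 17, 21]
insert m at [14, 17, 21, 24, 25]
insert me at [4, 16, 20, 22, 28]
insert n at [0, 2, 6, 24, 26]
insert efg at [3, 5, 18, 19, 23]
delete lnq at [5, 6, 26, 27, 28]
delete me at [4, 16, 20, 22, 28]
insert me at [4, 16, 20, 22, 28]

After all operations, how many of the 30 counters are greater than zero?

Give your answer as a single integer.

Step 1: insert d at [0, 7, 18, 23, 24] -> counters=[1,0,0,0,0,0,0,1,0,0,0,0,0,0,0,0,0,0,1,0,0,0,0,1,1,0,0,0,0,0]
Step 2: insert ni at [4, 9, 13, 18, 27] -> counters=[1,0,0,0,1,0,0,1,0,1,0,0,0,1,0,0,0,0,2,0,0,0,0,1,1,0,0,1,0,0]
Step 3: insert rzy at [7, 9, 16, 18, 28] -> counters=[1,0,0,0,1,0,0,2,0,2,0,0,0,1,0,0,1,0,3,0,0,0,0,1,1,0,0,1,1,0]
Step 4: insert lnq at [5, 6, 26, 27, 28] -> counters=[1,0,0,0,1,1,1,2,0,2,0,0,0,1,0,0,1,0,3,0,0,0,0,1,1,0,1,2,2,0]
Step 5: insert f at [2, 3, 9, 17, 21] -> counters=[1,0,1,1,1,1,1,2,0,3,0,0,0,1,0,0,1,1,3,0,0,1,0,1,1,0,1,2,2,0]
Step 6: insert m at [14, 17, 21, 24, 25] -> counters=[1,0,1,1,1,1,1,2,0,3,0,0,0,1,1,0,1,2,3,0,0,2,0,1,2,1,1,2,2,0]
Step 7: insert me at [4, 16, 20, 22, 28] -> counters=[1,0,1,1,2,1,1,2,0,3,0,0,0,1,1,0,2,2,3,0,1,2,1,1,2,1,1,2,3,0]
Step 8: insert n at [0, 2, 6, 24, 26] -> counters=[2,0,2,1,2,1,2,2,0,3,0,0,0,1,1,0,2,2,3,0,1,2,1,1,3,1,2,2,3,0]
Step 9: insert efg at [3, 5, 18, 19, 23] -> counters=[2,0,2,2,2,2,2,2,0,3,0,0,0,1,1,0,2,2,4,1,1,2,1,2,3,1,2,2,3,0]
Step 10: delete lnq at [5, 6, 26, 27, 28] -> counters=[2,0,2,2,2,1,1,2,0,3,0,0,0,1,1,0,2,2,4,1,1,2,1,2,3,1,1,1,2,0]
Step 11: delete me at [4, 16, 20, 22, 28] -> counters=[2,0,2,2,1,1,1,2,0,3,0,0,0,1,1,0,1,2,4,1,0,2,0,2,3,1,1,1,1,0]
Step 12: insert me at [4, 16, 20, 22, 28] -> counters=[2,0,2,2,2,1,1,2,0,3,0,0,0,1,1,0,2,2,4,1,1,2,1,2,3,1,1,1,2,0]
Final counters=[2,0,2,2,2,1,1,2,0,3,0,0,0,1,1,0,2,2,4,1,1,2,1,2,3,1,1,1,2,0] -> 23 nonzero

Answer: 23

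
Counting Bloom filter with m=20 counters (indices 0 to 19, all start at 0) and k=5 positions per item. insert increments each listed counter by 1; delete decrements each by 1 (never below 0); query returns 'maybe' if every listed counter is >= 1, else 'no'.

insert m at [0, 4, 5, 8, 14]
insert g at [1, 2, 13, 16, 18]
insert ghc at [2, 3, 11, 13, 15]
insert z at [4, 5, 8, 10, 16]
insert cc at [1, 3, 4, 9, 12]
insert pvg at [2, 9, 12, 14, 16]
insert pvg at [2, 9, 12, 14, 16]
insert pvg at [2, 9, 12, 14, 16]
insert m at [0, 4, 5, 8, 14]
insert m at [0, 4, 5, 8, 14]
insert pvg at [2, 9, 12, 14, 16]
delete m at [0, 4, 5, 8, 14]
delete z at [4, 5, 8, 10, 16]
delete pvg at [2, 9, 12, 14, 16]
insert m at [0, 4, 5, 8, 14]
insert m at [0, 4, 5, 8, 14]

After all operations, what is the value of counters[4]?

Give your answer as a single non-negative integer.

Step 1: insert m at [0, 4, 5, 8, 14] -> counters=[1,0,0,0,1,1,0,0,1,0,0,0,0,0,1,0,0,0,0,0]
Step 2: insert g at [1, 2, 13, 16, 18] -> counters=[1,1,1,0,1,1,0,0,1,0,0,0,0,1,1,0,1,0,1,0]
Step 3: insert ghc at [2, 3, 11, 13, 15] -> counters=[1,1,2,1,1,1,0,0,1,0,0,1,0,2,1,1,1,0,1,0]
Step 4: insert z at [4, 5, 8, 10, 16] -> counters=[1,1,2,1,2,2,0,0,2,0,1,1,0,2,1,1,2,0,1,0]
Step 5: insert cc at [1, 3, 4, 9, 12] -> counters=[1,2,2,2,3,2,0,0,2,1,1,1,1,2,1,1,2,0,1,0]
Step 6: insert pvg at [2, 9, 12, 14, 16] -> counters=[1,2,3,2,3,2,0,0,2,2,1,1,2,2,2,1,3,0,1,0]
Step 7: insert pvg at [2, 9, 12, 14, 16] -> counters=[1,2,4,2,3,2,0,0,2,3,1,1,3,2,3,1,4,0,1,0]
Step 8: insert pvg at [2, 9, 12, 14, 16] -> counters=[1,2,5,2,3,2,0,0,2,4,1,1,4,2,4,1,5,0,1,0]
Step 9: insert m at [0, 4, 5, 8, 14] -> counters=[2,2,5,2,4,3,0,0,3,4,1,1,4,2,5,1,5,0,1,0]
Step 10: insert m at [0, 4, 5, 8, 14] -> counters=[3,2,5,2,5,4,0,0,4,4,1,1,4,2,6,1,5,0,1,0]
Step 11: insert pvg at [2, 9, 12, 14, 16] -> counters=[3,2,6,2,5,4,0,0,4,5,1,1,5,2,7,1,6,0,1,0]
Step 12: delete m at [0, 4, 5, 8, 14] -> counters=[2,2,6,2,4,3,0,0,3,5,1,1,5,2,6,1,6,0,1,0]
Step 13: delete z at [4, 5, 8, 10, 16] -> counters=[2,2,6,2,3,2,0,0,2,5,0,1,5,2,6,1,5,0,1,0]
Step 14: delete pvg at [2, 9, 12, 14, 16] -> counters=[2,2,5,2,3,2,0,0,2,4,0,1,4,2,5,1,4,0,1,0]
Step 15: insert m at [0, 4, 5, 8, 14] -> counters=[3,2,5,2,4,3,0,0,3,4,0,1,4,2,6,1,4,0,1,0]
Step 16: insert m at [0, 4, 5, 8, 14] -> counters=[4,2,5,2,5,4,0,0,4,4,0,1,4,2,7,1,4,0,1,0]
Final counters=[4,2,5,2,5,4,0,0,4,4,0,1,4,2,7,1,4,0,1,0] -> counters[4]=5

Answer: 5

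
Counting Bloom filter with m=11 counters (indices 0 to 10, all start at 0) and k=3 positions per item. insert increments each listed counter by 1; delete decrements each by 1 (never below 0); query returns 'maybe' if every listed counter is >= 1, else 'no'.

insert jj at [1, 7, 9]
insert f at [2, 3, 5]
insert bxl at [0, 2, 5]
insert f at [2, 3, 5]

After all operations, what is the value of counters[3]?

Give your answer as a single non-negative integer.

Step 1: insert jj at [1, 7, 9] -> counters=[0,1,0,0,0,0,0,1,0,1,0]
Step 2: insert f at [2, 3, 5] -> counters=[0,1,1,1,0,1,0,1,0,1,0]
Step 3: insert bxl at [0, 2, 5] -> counters=[1,1,2,1,0,2,0,1,0,1,0]
Step 4: insert f at [2, 3, 5] -> counters=[1,1,3,2,0,3,0,1,0,1,0]
Final counters=[1,1,3,2,0,3,0,1,0,1,0] -> counters[3]=2

Answer: 2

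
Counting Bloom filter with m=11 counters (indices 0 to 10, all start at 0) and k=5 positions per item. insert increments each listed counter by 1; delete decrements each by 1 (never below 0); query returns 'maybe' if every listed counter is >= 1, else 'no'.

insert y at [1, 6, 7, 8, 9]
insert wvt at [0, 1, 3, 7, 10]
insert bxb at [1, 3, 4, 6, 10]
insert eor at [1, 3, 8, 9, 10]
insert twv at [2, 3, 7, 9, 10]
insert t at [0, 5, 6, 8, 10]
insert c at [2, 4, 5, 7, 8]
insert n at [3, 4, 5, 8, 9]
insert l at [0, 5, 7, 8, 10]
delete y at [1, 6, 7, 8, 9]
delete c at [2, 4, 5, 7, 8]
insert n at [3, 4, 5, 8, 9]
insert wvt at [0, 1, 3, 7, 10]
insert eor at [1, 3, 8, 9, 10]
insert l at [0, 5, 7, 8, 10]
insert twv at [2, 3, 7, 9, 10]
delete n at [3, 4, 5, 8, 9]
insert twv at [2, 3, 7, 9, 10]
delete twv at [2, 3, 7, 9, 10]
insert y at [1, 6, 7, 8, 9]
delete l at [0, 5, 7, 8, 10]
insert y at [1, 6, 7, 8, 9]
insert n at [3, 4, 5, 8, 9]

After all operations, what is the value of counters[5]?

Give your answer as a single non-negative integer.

Answer: 4

Derivation:
Step 1: insert y at [1, 6, 7, 8, 9] -> counters=[0,1,0,0,0,0,1,1,1,1,0]
Step 2: insert wvt at [0, 1, 3, 7, 10] -> counters=[1,2,0,1,0,0,1,2,1,1,1]
Step 3: insert bxb at [1, 3, 4, 6, 10] -> counters=[1,3,0,2,1,0,2,2,1,1,2]
Step 4: insert eor at [1, 3, 8, 9, 10] -> counters=[1,4,0,3,1,0,2,2,2,2,3]
Step 5: insert twv at [2, 3, 7, 9, 10] -> counters=[1,4,1,4,1,0,2,3,2,3,4]
Step 6: insert t at [0, 5, 6, 8, 10] -> counters=[2,4,1,4,1,1,3,3,3,3,5]
Step 7: insert c at [2, 4, 5, 7, 8] -> counters=[2,4,2,4,2,2,3,4,4,3,5]
Step 8: insert n at [3, 4, 5, 8, 9] -> counters=[2,4,2,5,3,3,3,4,5,4,5]
Step 9: insert l at [0, 5, 7, 8, 10] -> counters=[3,4,2,5,3,4,3,5,6,4,6]
Step 10: delete y at [1, 6, 7, 8, 9] -> counters=[3,3,2,5,3,4,2,4,5,3,6]
Step 11: delete c at [2, 4, 5, 7, 8] -> counters=[3,3,1,5,2,3,2,3,4,3,6]
Step 12: insert n at [3, 4, 5, 8, 9] -> counters=[3,3,1,6,3,4,2,3,5,4,6]
Step 13: insert wvt at [0, 1, 3, 7, 10] -> counters=[4,4,1,7,3,4,2,4,5,4,7]
Step 14: insert eor at [1, 3, 8, 9, 10] -> counters=[4,5,1,8,3,4,2,4,6,5,8]
Step 15: insert l at [0, 5, 7, 8, 10] -> counters=[5,5,1,8,3,5,2,5,7,5,9]
Step 16: insert twv at [2, 3, 7, 9, 10] -> counters=[5,5,2,9,3,5,2,6,7,6,10]
Step 17: delete n at [3, 4, 5, 8, 9] -> counters=[5,5,2,8,2,4,2,6,6,5,10]
Step 18: insert twv at [2, 3, 7, 9, 10] -> counters=[5,5,3,9,2,4,2,7,6,6,11]
Step 19: delete twv at [2, 3, 7, 9, 10] -> counters=[5,5,2,8,2,4,2,6,6,5,10]
Step 20: insert y at [1, 6, 7, 8, 9] -> counters=[5,6,2,8,2,4,3,7,7,6,10]
Step 21: delete l at [0, 5, 7, 8, 10] -> counters=[4,6,2,8,2,3,3,6,6,6,9]
Step 22: insert y at [1, 6, 7, 8, 9] -> counters=[4,7,2,8,2,3,4,7,7,7,9]
Step 23: insert n at [3, 4, 5, 8, 9] -> counters=[4,7,2,9,3,4,4,7,8,8,9]
Final counters=[4,7,2,9,3,4,4,7,8,8,9] -> counters[5]=4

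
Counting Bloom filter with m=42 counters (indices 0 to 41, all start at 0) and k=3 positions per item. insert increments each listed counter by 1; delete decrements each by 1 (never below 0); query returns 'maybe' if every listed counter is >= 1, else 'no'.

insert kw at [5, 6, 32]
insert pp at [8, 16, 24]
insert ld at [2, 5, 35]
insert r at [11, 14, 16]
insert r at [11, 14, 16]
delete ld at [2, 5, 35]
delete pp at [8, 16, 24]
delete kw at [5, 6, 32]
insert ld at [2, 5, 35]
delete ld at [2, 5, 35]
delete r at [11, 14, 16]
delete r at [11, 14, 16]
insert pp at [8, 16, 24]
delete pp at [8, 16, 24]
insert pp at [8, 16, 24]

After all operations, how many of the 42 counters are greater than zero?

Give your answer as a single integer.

Step 1: insert kw at [5, 6, 32] -> counters=[0,0,0,0,0,1,1,0,0,0,0,0,0,0,0,0,0,0,0,0,0,0,0,0,0,0,0,0,0,0,0,0,1,0,0,0,0,0,0,0,0,0]
Step 2: insert pp at [8, 16, 24] -> counters=[0,0,0,0,0,1,1,0,1,0,0,0,0,0,0,0,1,0,0,0,0,0,0,0,1,0,0,0,0,0,0,0,1,0,0,0,0,0,0,0,0,0]
Step 3: insert ld at [2, 5, 35] -> counters=[0,0,1,0,0,2,1,0,1,0,0,0,0,0,0,0,1,0,0,0,0,0,0,0,1,0,0,0,0,0,0,0,1,0,0,1,0,0,0,0,0,0]
Step 4: insert r at [11, 14, 16] -> counters=[0,0,1,0,0,2,1,0,1,0,0,1,0,0,1,0,2,0,0,0,0,0,0,0,1,0,0,0,0,0,0,0,1,0,0,1,0,0,0,0,0,0]
Step 5: insert r at [11, 14, 16] -> counters=[0,0,1,0,0,2,1,0,1,0,0,2,0,0,2,0,3,0,0,0,0,0,0,0,1,0,0,0,0,0,0,0,1,0,0,1,0,0,0,0,0,0]
Step 6: delete ld at [2, 5, 35] -> counters=[0,0,0,0,0,1,1,0,1,0,0,2,0,0,2,0,3,0,0,0,0,0,0,0,1,0,0,0,0,0,0,0,1,0,0,0,0,0,0,0,0,0]
Step 7: delete pp at [8, 16, 24] -> counters=[0,0,0,0,0,1,1,0,0,0,0,2,0,0,2,0,2,0,0,0,0,0,0,0,0,0,0,0,0,0,0,0,1,0,0,0,0,0,0,0,0,0]
Step 8: delete kw at [5, 6, 32] -> counters=[0,0,0,0,0,0,0,0,0,0,0,2,0,0,2,0,2,0,0,0,0,0,0,0,0,0,0,0,0,0,0,0,0,0,0,0,0,0,0,0,0,0]
Step 9: insert ld at [2, 5, 35] -> counters=[0,0,1,0,0,1,0,0,0,0,0,2,0,0,2,0,2,0,0,0,0,0,0,0,0,0,0,0,0,0,0,0,0,0,0,1,0,0,0,0,0,0]
Step 10: delete ld at [2, 5, 35] -> counters=[0,0,0,0,0,0,0,0,0,0,0,2,0,0,2,0,2,0,0,0,0,0,0,0,0,0,0,0,0,0,0,0,0,0,0,0,0,0,0,0,0,0]
Step 11: delete r at [11, 14, 16] -> counters=[0,0,0,0,0,0,0,0,0,0,0,1,0,0,1,0,1,0,0,0,0,0,0,0,0,0,0,0,0,0,0,0,0,0,0,0,0,0,0,0,0,0]
Step 12: delete r at [11, 14, 16] -> counters=[0,0,0,0,0,0,0,0,0,0,0,0,0,0,0,0,0,0,0,0,0,0,0,0,0,0,0,0,0,0,0,0,0,0,0,0,0,0,0,0,0,0]
Step 13: insert pp at [8, 16, 24] -> counters=[0,0,0,0,0,0,0,0,1,0,0,0,0,0,0,0,1,0,0,0,0,0,0,0,1,0,0,0,0,0,0,0,0,0,0,0,0,0,0,0,0,0]
Step 14: delete pp at [8, 16, 24] -> counters=[0,0,0,0,0,0,0,0,0,0,0,0,0,0,0,0,0,0,0,0,0,0,0,0,0,0,0,0,0,0,0,0,0,0,0,0,0,0,0,0,0,0]
Step 15: insert pp at [8, 16, 24] -> counters=[0,0,0,0,0,0,0,0,1,0,0,0,0,0,0,0,1,0,0,0,0,0,0,0,1,0,0,0,0,0,0,0,0,0,0,0,0,0,0,0,0,0]
Final counters=[0,0,0,0,0,0,0,0,1,0,0,0,0,0,0,0,1,0,0,0,0,0,0,0,1,0,0,0,0,0,0,0,0,0,0,0,0,0,0,0,0,0] -> 3 nonzero

Answer: 3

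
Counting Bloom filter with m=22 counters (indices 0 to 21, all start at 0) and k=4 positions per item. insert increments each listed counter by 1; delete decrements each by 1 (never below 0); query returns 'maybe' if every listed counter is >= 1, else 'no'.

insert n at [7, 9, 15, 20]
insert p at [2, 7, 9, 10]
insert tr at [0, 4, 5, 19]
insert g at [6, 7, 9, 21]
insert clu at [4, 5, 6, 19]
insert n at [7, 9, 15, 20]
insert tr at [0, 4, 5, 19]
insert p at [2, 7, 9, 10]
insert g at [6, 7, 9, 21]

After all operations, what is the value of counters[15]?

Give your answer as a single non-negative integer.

Answer: 2

Derivation:
Step 1: insert n at [7, 9, 15, 20] -> counters=[0,0,0,0,0,0,0,1,0,1,0,0,0,0,0,1,0,0,0,0,1,0]
Step 2: insert p at [2, 7, 9, 10] -> counters=[0,0,1,0,0,0,0,2,0,2,1,0,0,0,0,1,0,0,0,0,1,0]
Step 3: insert tr at [0, 4, 5, 19] -> counters=[1,0,1,0,1,1,0,2,0,2,1,0,0,0,0,1,0,0,0,1,1,0]
Step 4: insert g at [6, 7, 9, 21] -> counters=[1,0,1,0,1,1,1,3,0,3,1,0,0,0,0,1,0,0,0,1,1,1]
Step 5: insert clu at [4, 5, 6, 19] -> counters=[1,0,1,0,2,2,2,3,0,3,1,0,0,0,0,1,0,0,0,2,1,1]
Step 6: insert n at [7, 9, 15, 20] -> counters=[1,0,1,0,2,2,2,4,0,4,1,0,0,0,0,2,0,0,0,2,2,1]
Step 7: insert tr at [0, 4, 5, 19] -> counters=[2,0,1,0,3,3,2,4,0,4,1,0,0,0,0,2,0,0,0,3,2,1]
Step 8: insert p at [2, 7, 9, 10] -> counters=[2,0,2,0,3,3,2,5,0,5,2,0,0,0,0,2,0,0,0,3,2,1]
Step 9: insert g at [6, 7, 9, 21] -> counters=[2,0,2,0,3,3,3,6,0,6,2,0,0,0,0,2,0,0,0,3,2,2]
Final counters=[2,0,2,0,3,3,3,6,0,6,2,0,0,0,0,2,0,0,0,3,2,2] -> counters[15]=2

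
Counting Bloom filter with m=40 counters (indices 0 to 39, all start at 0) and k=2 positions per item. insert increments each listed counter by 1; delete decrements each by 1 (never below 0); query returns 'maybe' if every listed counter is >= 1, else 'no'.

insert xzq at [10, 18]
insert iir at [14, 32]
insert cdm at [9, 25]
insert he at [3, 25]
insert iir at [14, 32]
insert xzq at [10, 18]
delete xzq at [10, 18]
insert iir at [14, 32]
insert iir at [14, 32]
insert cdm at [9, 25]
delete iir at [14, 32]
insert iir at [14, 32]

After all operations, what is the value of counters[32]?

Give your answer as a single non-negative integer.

Answer: 4

Derivation:
Step 1: insert xzq at [10, 18] -> counters=[0,0,0,0,0,0,0,0,0,0,1,0,0,0,0,0,0,0,1,0,0,0,0,0,0,0,0,0,0,0,0,0,0,0,0,0,0,0,0,0]
Step 2: insert iir at [14, 32] -> counters=[0,0,0,0,0,0,0,0,0,0,1,0,0,0,1,0,0,0,1,0,0,0,0,0,0,0,0,0,0,0,0,0,1,0,0,0,0,0,0,0]
Step 3: insert cdm at [9, 25] -> counters=[0,0,0,0,0,0,0,0,0,1,1,0,0,0,1,0,0,0,1,0,0,0,0,0,0,1,0,0,0,0,0,0,1,0,0,0,0,0,0,0]
Step 4: insert he at [3, 25] -> counters=[0,0,0,1,0,0,0,0,0,1,1,0,0,0,1,0,0,0,1,0,0,0,0,0,0,2,0,0,0,0,0,0,1,0,0,0,0,0,0,0]
Step 5: insert iir at [14, 32] -> counters=[0,0,0,1,0,0,0,0,0,1,1,0,0,0,2,0,0,0,1,0,0,0,0,0,0,2,0,0,0,0,0,0,2,0,0,0,0,0,0,0]
Step 6: insert xzq at [10, 18] -> counters=[0,0,0,1,0,0,0,0,0,1,2,0,0,0,2,0,0,0,2,0,0,0,0,0,0,2,0,0,0,0,0,0,2,0,0,0,0,0,0,0]
Step 7: delete xzq at [10, 18] -> counters=[0,0,0,1,0,0,0,0,0,1,1,0,0,0,2,0,0,0,1,0,0,0,0,0,0,2,0,0,0,0,0,0,2,0,0,0,0,0,0,0]
Step 8: insert iir at [14, 32] -> counters=[0,0,0,1,0,0,0,0,0,1,1,0,0,0,3,0,0,0,1,0,0,0,0,0,0,2,0,0,0,0,0,0,3,0,0,0,0,0,0,0]
Step 9: insert iir at [14, 32] -> counters=[0,0,0,1,0,0,0,0,0,1,1,0,0,0,4,0,0,0,1,0,0,0,0,0,0,2,0,0,0,0,0,0,4,0,0,0,0,0,0,0]
Step 10: insert cdm at [9, 25] -> counters=[0,0,0,1,0,0,0,0,0,2,1,0,0,0,4,0,0,0,1,0,0,0,0,0,0,3,0,0,0,0,0,0,4,0,0,0,0,0,0,0]
Step 11: delete iir at [14, 32] -> counters=[0,0,0,1,0,0,0,0,0,2,1,0,0,0,3,0,0,0,1,0,0,0,0,0,0,3,0,0,0,0,0,0,3,0,0,0,0,0,0,0]
Step 12: insert iir at [14, 32] -> counters=[0,0,0,1,0,0,0,0,0,2,1,0,0,0,4,0,0,0,1,0,0,0,0,0,0,3,0,0,0,0,0,0,4,0,0,0,0,0,0,0]
Final counters=[0,0,0,1,0,0,0,0,0,2,1,0,0,0,4,0,0,0,1,0,0,0,0,0,0,3,0,0,0,0,0,0,4,0,0,0,0,0,0,0] -> counters[32]=4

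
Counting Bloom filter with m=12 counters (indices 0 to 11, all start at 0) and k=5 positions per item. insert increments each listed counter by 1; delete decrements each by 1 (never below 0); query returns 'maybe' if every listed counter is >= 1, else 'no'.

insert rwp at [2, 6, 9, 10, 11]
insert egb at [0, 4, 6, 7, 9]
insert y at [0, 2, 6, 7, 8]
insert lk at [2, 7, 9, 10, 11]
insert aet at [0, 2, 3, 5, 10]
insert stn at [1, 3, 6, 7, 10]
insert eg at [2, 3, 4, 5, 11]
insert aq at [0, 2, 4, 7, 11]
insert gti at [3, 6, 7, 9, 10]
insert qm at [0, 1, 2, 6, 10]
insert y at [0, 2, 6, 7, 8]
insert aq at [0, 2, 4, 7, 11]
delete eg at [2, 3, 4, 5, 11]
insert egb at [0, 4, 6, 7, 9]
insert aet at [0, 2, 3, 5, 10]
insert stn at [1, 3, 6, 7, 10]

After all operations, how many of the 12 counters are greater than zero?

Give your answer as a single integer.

Step 1: insert rwp at [2, 6, 9, 10, 11] -> counters=[0,0,1,0,0,0,1,0,0,1,1,1]
Step 2: insert egb at [0, 4, 6, 7, 9] -> counters=[1,0,1,0,1,0,2,1,0,2,1,1]
Step 3: insert y at [0, 2, 6, 7, 8] -> counters=[2,0,2,0,1,0,3,2,1,2,1,1]
Step 4: insert lk at [2, 7, 9, 10, 11] -> counters=[2,0,3,0,1,0,3,3,1,3,2,2]
Step 5: insert aet at [0, 2, 3, 5, 10] -> counters=[3,0,4,1,1,1,3,3,1,3,3,2]
Step 6: insert stn at [1, 3, 6, 7, 10] -> counters=[3,1,4,2,1,1,4,4,1,3,4,2]
Step 7: insert eg at [2, 3, 4, 5, 11] -> counters=[3,1,5,3,2,2,4,4,1,3,4,3]
Step 8: insert aq at [0, 2, 4, 7, 11] -> counters=[4,1,6,3,3,2,4,5,1,3,4,4]
Step 9: insert gti at [3, 6, 7, 9, 10] -> counters=[4,1,6,4,3,2,5,6,1,4,5,4]
Step 10: insert qm at [0, 1, 2, 6, 10] -> counters=[5,2,7,4,3,2,6,6,1,4,6,4]
Step 11: insert y at [0, 2, 6, 7, 8] -> counters=[6,2,8,4,3,2,7,7,2,4,6,4]
Step 12: insert aq at [0, 2, 4, 7, 11] -> counters=[7,2,9,4,4,2,7,8,2,4,6,5]
Step 13: delete eg at [2, 3, 4, 5, 11] -> counters=[7,2,8,3,3,1,7,8,2,4,6,4]
Step 14: insert egb at [0, 4, 6, 7, 9] -> counters=[8,2,8,3,4,1,8,9,2,5,6,4]
Step 15: insert aet at [0, 2, 3, 5, 10] -> counters=[9,2,9,4,4,2,8,9,2,5,7,4]
Step 16: insert stn at [1, 3, 6, 7, 10] -> counters=[9,3,9,5,4,2,9,10,2,5,8,4]
Final counters=[9,3,9,5,4,2,9,10,2,5,8,4] -> 12 nonzero

Answer: 12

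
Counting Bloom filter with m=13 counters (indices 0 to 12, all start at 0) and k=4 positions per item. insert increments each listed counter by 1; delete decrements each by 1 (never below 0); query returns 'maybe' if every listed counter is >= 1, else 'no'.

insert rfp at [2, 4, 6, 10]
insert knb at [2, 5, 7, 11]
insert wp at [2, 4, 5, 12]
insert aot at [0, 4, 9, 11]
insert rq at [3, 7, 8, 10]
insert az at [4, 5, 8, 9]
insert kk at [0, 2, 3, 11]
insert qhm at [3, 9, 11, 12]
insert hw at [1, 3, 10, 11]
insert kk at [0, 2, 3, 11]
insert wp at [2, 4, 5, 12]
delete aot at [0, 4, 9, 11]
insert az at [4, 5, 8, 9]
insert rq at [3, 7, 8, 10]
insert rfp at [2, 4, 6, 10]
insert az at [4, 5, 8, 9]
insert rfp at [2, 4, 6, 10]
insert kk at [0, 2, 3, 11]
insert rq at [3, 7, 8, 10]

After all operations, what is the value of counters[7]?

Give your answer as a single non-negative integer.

Step 1: insert rfp at [2, 4, 6, 10] -> counters=[0,0,1,0,1,0,1,0,0,0,1,0,0]
Step 2: insert knb at [2, 5, 7, 11] -> counters=[0,0,2,0,1,1,1,1,0,0,1,1,0]
Step 3: insert wp at [2, 4, 5, 12] -> counters=[0,0,3,0,2,2,1,1,0,0,1,1,1]
Step 4: insert aot at [0, 4, 9, 11] -> counters=[1,0,3,0,3,2,1,1,0,1,1,2,1]
Step 5: insert rq at [3, 7, 8, 10] -> counters=[1,0,3,1,3,2,1,2,1,1,2,2,1]
Step 6: insert az at [4, 5, 8, 9] -> counters=[1,0,3,1,4,3,1,2,2,2,2,2,1]
Step 7: insert kk at [0, 2, 3, 11] -> counters=[2,0,4,2,4,3,1,2,2,2,2,3,1]
Step 8: insert qhm at [3, 9, 11, 12] -> counters=[2,0,4,3,4,3,1,2,2,3,2,4,2]
Step 9: insert hw at [1, 3, 10, 11] -> counters=[2,1,4,4,4,3,1,2,2,3,3,5,2]
Step 10: insert kk at [0, 2, 3, 11] -> counters=[3,1,5,5,4,3,1,2,2,3,3,6,2]
Step 11: insert wp at [2, 4, 5, 12] -> counters=[3,1,6,5,5,4,1,2,2,3,3,6,3]
Step 12: delete aot at [0, 4, 9, 11] -> counters=[2,1,6,5,4,4,1,2,2,2,3,5,3]
Step 13: insert az at [4, 5, 8, 9] -> counters=[2,1,6,5,5,5,1,2,3,3,3,5,3]
Step 14: insert rq at [3, 7, 8, 10] -> counters=[2,1,6,6,5,5,1,3,4,3,4,5,3]
Step 15: insert rfp at [2, 4, 6, 10] -> counters=[2,1,7,6,6,5,2,3,4,3,5,5,3]
Step 16: insert az at [4, 5, 8, 9] -> counters=[2,1,7,6,7,6,2,3,5,4,5,5,3]
Step 17: insert rfp at [2, 4, 6, 10] -> counters=[2,1,8,6,8,6,3,3,5,4,6,5,3]
Step 18: insert kk at [0, 2, 3, 11] -> counters=[3,1,9,7,8,6,3,3,5,4,6,6,3]
Step 19: insert rq at [3, 7, 8, 10] -> counters=[3,1,9,8,8,6,3,4,6,4,7,6,3]
Final counters=[3,1,9,8,8,6,3,4,6,4,7,6,3] -> counters[7]=4

Answer: 4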